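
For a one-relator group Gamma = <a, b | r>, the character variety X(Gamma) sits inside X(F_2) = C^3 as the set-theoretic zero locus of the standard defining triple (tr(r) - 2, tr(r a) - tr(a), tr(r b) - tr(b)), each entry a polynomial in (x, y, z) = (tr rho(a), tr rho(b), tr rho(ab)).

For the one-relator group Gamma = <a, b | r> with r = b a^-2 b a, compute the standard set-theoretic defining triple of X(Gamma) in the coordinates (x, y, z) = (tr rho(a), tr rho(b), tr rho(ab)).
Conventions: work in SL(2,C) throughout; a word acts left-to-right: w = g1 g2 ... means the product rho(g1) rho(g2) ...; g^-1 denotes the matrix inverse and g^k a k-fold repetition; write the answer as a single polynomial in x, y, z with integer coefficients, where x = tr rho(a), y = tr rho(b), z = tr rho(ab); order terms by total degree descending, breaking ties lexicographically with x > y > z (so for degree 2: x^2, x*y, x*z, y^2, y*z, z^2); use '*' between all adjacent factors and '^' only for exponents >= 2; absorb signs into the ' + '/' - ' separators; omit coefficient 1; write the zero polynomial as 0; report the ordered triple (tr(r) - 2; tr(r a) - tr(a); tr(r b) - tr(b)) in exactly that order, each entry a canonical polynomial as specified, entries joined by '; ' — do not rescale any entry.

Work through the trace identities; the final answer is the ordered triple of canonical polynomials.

tr(b a b) = tr(b)*tr(a b) - tr(a) = y*z - x
tr(b a b a) = tr(b a)*tr(b a) - tr(1)   [split at repeated b] = z^2 - 2
next, tr(a^-1 b a b) = tr(b a b)*tr(a) - tr(b a b a) = x*y*z - x^2 - z^2 + 2
and tr(b a^-2 b a) = tr(a^-1 b a b)*tr(a) - tr(a^-1 b a b a) = x^2*y*z - x^3 - x*z^2 - y*z + 3*x
tr(b^2) = tr(b)*tr(b) - tr(1) = y^2 - 2
and tr(b a^2 b) = tr(a)*tr(b^2 a) - tr(b^2) = x*y*z - x^2 - y^2 + 2
next, tr(b a^2 b a) = tr(a)*tr(b a b a) - tr(b a b) = x*z^2 - y*z - x
tr(a^-1 b a^2 b) = tr(b a^2 b)*tr(a) - tr(b a^2 b a) = x^2*y*z - x^3 - x*y^2 - x*z^2 + y*z + 3*x
and tr(b a^-2 b a^2) = tr(a^-1 b a^2 b)*tr(a) - tr(a^-1 b a^2 b a) = x^3*y*z - x^4 - x^2*y^2 - x^2*z^2 + 4*x^2 + y^2 - 2
tr(b a b^2) = tr(b)*tr(a b^2) - tr(a b) = y^2*z - x*y - z
tr(a b a) = tr(a)*tr(b a) - tr(b) = x*z - y
and tr(b a b^2 a) = tr(b)*tr(a b a b) - tr(a b a) = y*z^2 - x*z - y
tr(a^-1 b a b^2) = tr(b a b^2)*tr(a) - tr(b a b^2 a) = x*y^2*z - x^2*y - y*z^2 + y
tr(b a^-2 b a b) = tr(a^-1 b a b^2)*tr(a) - tr(a^-1 b a b^2 a) = x^2*y^2*z - x^3*y - x*y*z^2 - y^2*z + 2*x*y + z
assemble the triple (tr(r) - 2; tr(r a) - x; tr(r b) - y)

x^2*y*z - x^3 - x*z^2 - y*z + 3*x - 2; x^3*y*z - x^4 - x^2*y^2 - x^2*z^2 + 4*x^2 + y^2 - x - 2; x^2*y^2*z - x^3*y - x*y*z^2 - y^2*z + 2*x*y - y + z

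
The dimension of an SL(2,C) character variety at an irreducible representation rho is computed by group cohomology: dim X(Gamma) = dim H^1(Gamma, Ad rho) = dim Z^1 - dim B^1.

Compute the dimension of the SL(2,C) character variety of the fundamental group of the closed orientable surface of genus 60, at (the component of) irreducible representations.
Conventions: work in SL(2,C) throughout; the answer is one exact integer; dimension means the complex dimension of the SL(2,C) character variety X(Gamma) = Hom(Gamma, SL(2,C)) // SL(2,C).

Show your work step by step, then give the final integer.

pi_1 of the closed genus-60 surface has 120 generators bound by the single product-of-commutators relator.
Before the relator condition, cocycle space has dim 3*120 = 360.
H^2 = coker(d_2) is dual to H^0 = 0 at irreducible rho (Poincare duality), so d_2 is onto: dim Z^1 = 357.
dim B^1 = 3 (coboundaries, injective at irreducible rho).
dim H^1 = 357 - 3 = 354 = dim X.

354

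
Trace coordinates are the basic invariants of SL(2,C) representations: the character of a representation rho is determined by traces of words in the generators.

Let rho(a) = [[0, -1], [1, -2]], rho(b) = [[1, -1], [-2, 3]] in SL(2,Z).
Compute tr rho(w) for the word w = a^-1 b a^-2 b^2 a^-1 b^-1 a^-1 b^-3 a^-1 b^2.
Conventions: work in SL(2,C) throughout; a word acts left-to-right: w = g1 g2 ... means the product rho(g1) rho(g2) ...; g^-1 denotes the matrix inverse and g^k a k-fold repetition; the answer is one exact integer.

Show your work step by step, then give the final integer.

rho(a^-1) = [[-2, 1], [-1, 0]]
... * rho(b) = [[1, -1], [-2, 3]]  ->  [[-4, 5], [-1, 1]]
... * rho(a^-1) = [[-2, 1], [-1, 0]]  ->  [[3, -4], [1, -1]]
... * rho(a^-1) = [[-2, 1], [-1, 0]]  ->  [[-2, 3], [-1, 1]]
... * rho(b) = [[1, -1], [-2, 3]]  ->  [[-8, 11], [-3, 4]]
... * rho(b) = [[1, -1], [-2, 3]]  ->  [[-30, 41], [-11, 15]]
... * rho(a^-1) = [[-2, 1], [-1, 0]]  ->  [[19, -30], [7, -11]]
... * rho(b^-1) = [[3, 1], [2, 1]]  ->  [[-3, -11], [-1, -4]]
... * rho(a^-1) = [[-2, 1], [-1, 0]]  ->  [[17, -3], [6, -1]]
... * rho(b^-1) = [[3, 1], [2, 1]]  ->  [[45, 14], [16, 5]]
... * rho(b^-1) = [[3, 1], [2, 1]]  ->  [[163, 59], [58, 21]]
... * rho(b^-1) = [[3, 1], [2, 1]]  ->  [[607, 222], [216, 79]]
... * rho(a^-1) = [[-2, 1], [-1, 0]]  ->  [[-1436, 607], [-511, 216]]
... * rho(b) = [[1, -1], [-2, 3]]  ->  [[-2650, 3257], [-943, 1159]]
... * rho(b) = [[1, -1], [-2, 3]]  ->  [[-9164, 12421], [-3261, 4420]]
tr = -9164 + 4420 = -4744

-4744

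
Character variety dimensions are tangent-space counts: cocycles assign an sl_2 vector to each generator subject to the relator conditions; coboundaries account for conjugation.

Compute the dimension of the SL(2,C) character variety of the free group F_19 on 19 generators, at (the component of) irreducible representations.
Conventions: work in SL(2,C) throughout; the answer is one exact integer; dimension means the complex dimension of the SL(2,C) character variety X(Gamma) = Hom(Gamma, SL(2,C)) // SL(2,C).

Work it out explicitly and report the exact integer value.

Here Gamma is free of rank 19 — no relator constrains a cocycle.
So Z^1 = (sl_2)^19 in full: dim Z^1 = 57.
At an irreducible rho the centralizer of the image in sl_2 is 0, so the coboundary map sl_2 -> Z^1 is injective: dim B^1 = 3.
dim X = dim H^1 = dim Z^1 - dim B^1 = 57 - 3 = 54.

54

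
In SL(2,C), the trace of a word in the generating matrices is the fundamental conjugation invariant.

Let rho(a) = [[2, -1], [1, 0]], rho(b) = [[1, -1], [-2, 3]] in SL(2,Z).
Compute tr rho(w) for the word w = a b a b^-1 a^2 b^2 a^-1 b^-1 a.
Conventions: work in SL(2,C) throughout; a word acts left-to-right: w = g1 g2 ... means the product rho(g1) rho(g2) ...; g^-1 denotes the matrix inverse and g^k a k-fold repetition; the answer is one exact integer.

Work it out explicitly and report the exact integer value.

-6

rho(a) = [[2, -1], [1, 0]]
... * rho(b) = [[1, -1], [-2, 3]]  ->  [[4, -5], [1, -1]]
... * rho(a) = [[2, -1], [1, 0]]  ->  [[3, -4], [1, -1]]
... * rho(b^-1) = [[3, 1], [2, 1]]  ->  [[1, -1], [1, 0]]
... * rho(a) = [[2, -1], [1, 0]]  ->  [[1, -1], [2, -1]]
... * rho(a) = [[2, -1], [1, 0]]  ->  [[1, -1], [3, -2]]
... * rho(b) = [[1, -1], [-2, 3]]  ->  [[3, -4], [7, -9]]
... * rho(b) = [[1, -1], [-2, 3]]  ->  [[11, -15], [25, -34]]
... * rho(a^-1) = [[0, 1], [-1, 2]]  ->  [[15, -19], [34, -43]]
... * rho(b^-1) = [[3, 1], [2, 1]]  ->  [[7, -4], [16, -9]]
... * rho(a) = [[2, -1], [1, 0]]  ->  [[10, -7], [23, -16]]
tr = 10 + -16 = -6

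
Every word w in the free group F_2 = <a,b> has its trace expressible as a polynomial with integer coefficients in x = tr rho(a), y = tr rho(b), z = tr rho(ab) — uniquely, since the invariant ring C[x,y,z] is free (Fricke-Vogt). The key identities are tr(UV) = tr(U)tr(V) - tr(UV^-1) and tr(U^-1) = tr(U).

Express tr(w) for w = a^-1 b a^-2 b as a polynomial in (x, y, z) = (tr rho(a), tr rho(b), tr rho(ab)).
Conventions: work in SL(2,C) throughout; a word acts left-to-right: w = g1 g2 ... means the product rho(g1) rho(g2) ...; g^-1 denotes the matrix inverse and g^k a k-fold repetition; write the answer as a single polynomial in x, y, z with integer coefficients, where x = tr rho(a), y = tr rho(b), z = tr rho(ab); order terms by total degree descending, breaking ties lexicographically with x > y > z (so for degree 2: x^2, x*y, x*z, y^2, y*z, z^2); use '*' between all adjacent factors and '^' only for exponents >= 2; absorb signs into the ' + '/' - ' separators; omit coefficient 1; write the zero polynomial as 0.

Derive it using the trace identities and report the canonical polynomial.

x^3*y^2 - 2*x^2*y*z - x*y^2 + x*z^2 + y*z - x

and tr(b^2) = tr(b) * tr(b) - tr(1)  (reduce the b square) = y^2 - 2
tr(b^2 a) = tr(b) * tr(a b) - tr(a)  (reduce the b square) = y*z - x
tr(b^2 a^-1) = tr(b^2) * tr(a) - tr(b^2 a)  (eliminate a^-1) = x*y^2 - y*z - x
next, tr(b a^-2 b) = tr(b^2 a^-1) * tr(a) - tr(b^2)  (eliminate a^-1) = x^2*y^2 - x*y*z - x^2 - y^2 + 2
next, tr(b a b a) = tr(b a) * tr(b a) - tr(1)  (split on b) = z^2 - 2
tr(b a b a^-1) = tr(b a b) * tr(a) - tr(b a b a)  (eliminate a^-1) = x*y*z - x^2 - z^2 + 2
tr(b a^-2 b a) = tr(b a b a^-1) * tr(a) - tr(b a b)  (eliminate a^-1) = x^2*y*z - x^3 - x*z^2 - y*z + 3*x
tr(a^-1 b a^-2 b) = tr(b a^-2 b) * tr(a) - tr(b a^-2 b a)  (eliminate a^-1) = x^3*y^2 - 2*x^2*y*z - x*y^2 + x*z^2 + y*z - x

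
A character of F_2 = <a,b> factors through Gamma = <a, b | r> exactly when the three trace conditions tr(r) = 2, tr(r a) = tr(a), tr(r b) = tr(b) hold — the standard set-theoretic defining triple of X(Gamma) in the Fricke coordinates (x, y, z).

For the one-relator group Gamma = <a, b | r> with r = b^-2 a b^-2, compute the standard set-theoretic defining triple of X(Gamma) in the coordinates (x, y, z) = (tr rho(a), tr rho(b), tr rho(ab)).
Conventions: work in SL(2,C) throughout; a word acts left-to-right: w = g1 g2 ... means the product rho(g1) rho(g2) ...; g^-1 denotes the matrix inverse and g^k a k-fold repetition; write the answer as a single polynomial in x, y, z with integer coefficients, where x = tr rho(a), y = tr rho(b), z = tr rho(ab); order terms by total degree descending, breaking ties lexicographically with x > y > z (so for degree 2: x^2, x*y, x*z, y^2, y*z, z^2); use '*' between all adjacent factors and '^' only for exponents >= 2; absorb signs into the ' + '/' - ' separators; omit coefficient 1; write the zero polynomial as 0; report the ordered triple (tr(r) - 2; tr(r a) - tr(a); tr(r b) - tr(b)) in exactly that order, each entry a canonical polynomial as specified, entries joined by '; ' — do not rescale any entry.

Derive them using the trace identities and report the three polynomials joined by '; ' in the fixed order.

use: tr(b^-1 a) = tr(a)*tr(b) - tr(a b) = x*y - z
use: tr(b^-2 a) = tr(b^-1 a)*tr(b) - tr(b^-1 a b) = x*y^2 - y*z - x
tr(b^-2 a b^-1) = tr(b^-2 a)*tr(b) - tr(b^-2 a b) = x*y^3 - y^2*z - 2*x*y + z
tr(b^-2 a b^-2) = tr(b^-2 a b^-1)*tr(b) - tr(b^-2 a) = x*y^4 - y^3*z - 3*x*y^2 + 2*y*z + x
tr(a^2) = tr(a)*tr(a) - tr(1)  (reduce the a square) = x^2 - 2
apply: tr(a^2 b) = tr(a)*tr(b a) - tr(b)  (reduce the a square) = x*z - y
apply: tr(b^-1 a^2) = tr(a^2)*tr(b) - tr(a^2 b)  (eliminate b^-1) = x^2*y - x*z - y
tr(a b^-2 a) = tr(b^-1 a^2)*tr(b) - tr(b^-1 a^2 b)  (eliminate b^-1) = x^2*y^2 - x*y*z - x^2 - y^2 + 2
tr(a b a b) = tr(a b)*tr(a b) - tr(1)  (split on a) = z^2 - 2
use: tr(a b a b^-1) = tr(a b a)*tr(b) - tr(a b a b)  (eliminate b^-1) = x*y*z - y^2 - z^2 + 2
use: tr(a b^-2 a b) = tr(a b a b^-1)*tr(b) - tr(a b a)  (eliminate b^-1) = x*y^2*z - y^3 - y*z^2 - x*z + 3*y
tr(a b^-2 a b^-1) = tr(a b^-2 a)*tr(b) - tr(a b^-2 a b)  (eliminate b^-1) = x^2*y^3 - 2*x*y^2*z - x^2*y + y*z^2 + x*z - y
use: tr(b^-2 a b^-2 a) = tr(a b^-2 a b^-1)*tr(b) - tr(a b^-2 a)  (eliminate b^-1) = x^2*y^4 - 2*x*y^3*z - 2*x^2*y^2 + y^2*z^2 + 2*x*y*z + x^2 - 2
assemble the triple (tr(r) - 2; tr(r a) - x; tr(r b) - y)

x*y^4 - y^3*z - 3*x*y^2 + 2*y*z + x - 2; x^2*y^4 - 2*x*y^3*z - 2*x^2*y^2 + y^2*z^2 + 2*x*y*z + x^2 - x - 2; x*y^3 - y^2*z - 2*x*y - y + z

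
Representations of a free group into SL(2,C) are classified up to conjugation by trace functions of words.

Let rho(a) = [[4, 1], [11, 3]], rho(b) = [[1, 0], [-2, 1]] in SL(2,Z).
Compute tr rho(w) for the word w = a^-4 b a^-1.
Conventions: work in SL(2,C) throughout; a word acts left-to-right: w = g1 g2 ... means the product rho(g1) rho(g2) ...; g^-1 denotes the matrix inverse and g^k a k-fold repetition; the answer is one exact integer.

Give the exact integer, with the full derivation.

rho(a^-1) = [[3, -1], [-11, 4]]
... * rho(a^-1) = [[3, -1], [-11, 4]]  ->  [[20, -7], [-77, 27]]
... * rho(a^-1) = [[3, -1], [-11, 4]]  ->  [[137, -48], [-528, 185]]
... * rho(a^-1) = [[3, -1], [-11, 4]]  ->  [[939, -329], [-3619, 1268]]
... * rho(b) = [[1, 0], [-2, 1]]  ->  [[1597, -329], [-6155, 1268]]
... * rho(a^-1) = [[3, -1], [-11, 4]]  ->  [[8410, -2913], [-32413, 11227]]
tr = 8410 + 11227 = 19637

19637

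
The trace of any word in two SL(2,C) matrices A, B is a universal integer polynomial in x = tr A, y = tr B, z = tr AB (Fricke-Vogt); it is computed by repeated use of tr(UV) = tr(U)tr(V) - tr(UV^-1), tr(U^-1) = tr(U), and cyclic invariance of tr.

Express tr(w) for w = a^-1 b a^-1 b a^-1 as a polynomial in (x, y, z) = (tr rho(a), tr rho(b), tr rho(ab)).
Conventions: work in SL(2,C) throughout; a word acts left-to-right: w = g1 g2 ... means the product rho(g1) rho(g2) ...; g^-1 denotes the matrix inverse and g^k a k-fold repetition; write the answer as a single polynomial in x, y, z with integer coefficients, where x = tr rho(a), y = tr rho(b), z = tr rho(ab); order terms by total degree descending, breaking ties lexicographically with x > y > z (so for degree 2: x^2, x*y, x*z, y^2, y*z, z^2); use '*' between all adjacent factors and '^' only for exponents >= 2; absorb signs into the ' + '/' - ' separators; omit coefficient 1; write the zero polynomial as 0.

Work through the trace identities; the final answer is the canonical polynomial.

apply: tr(b^2) = tr(b) * tr(b) - tr(1) = y^2 - 2
apply: tr(b^2 a) = tr(b) * tr(a b) - tr(a) = y*z - x
apply: tr(a^-1 b^2) = tr(b^2) * tr(a) - tr(b^2 a) = x*y^2 - y*z - x
tr(b a^-2 b) = tr(a^-1 b^2) * tr(a) - tr(a^-1 b^2 a) = x^2*y^2 - x*y*z - x^2 - y^2 + 2
use: tr(b a b a) = tr(a b) * tr(a b) - tr(1)   [split at repeated a] = z^2 - 2
tr(b a b a^-1) = tr(b a b) * tr(a) - tr(b a b a) = x*y*z - x^2 - z^2 + 2
use: tr(b a^-2 b a) = tr(b a b a^-1) * tr(a) - tr(b a b) = x^2*y*z - x^3 - x*z^2 - y*z + 3*x
tr(a^-1 b a^-1 b a^-1) = tr(b a^-2 b) * tr(a) - tr(b a^-2 b a) = x^3*y^2 - 2*x^2*y*z - x*y^2 + x*z^2 + y*z - x

x^3*y^2 - 2*x^2*y*z - x*y^2 + x*z^2 + y*z - x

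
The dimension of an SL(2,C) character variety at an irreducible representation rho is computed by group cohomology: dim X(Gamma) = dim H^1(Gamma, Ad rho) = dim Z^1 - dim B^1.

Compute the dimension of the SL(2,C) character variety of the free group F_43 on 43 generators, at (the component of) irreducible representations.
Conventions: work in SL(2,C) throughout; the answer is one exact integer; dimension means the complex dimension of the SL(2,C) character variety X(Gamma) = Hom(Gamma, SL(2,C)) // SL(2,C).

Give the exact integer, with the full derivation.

Here Gamma is free of rank 43 — no relator constrains a cocycle.
Z^1(Gamma, Ad rho) = (sl_2)^43: a cocycle is a free choice of one sl_2 vector per generator, so dim Z^1 = 3*43 = 129.
dim B^1 = 3: the coboundary map is injective because an irreducible image has centralizer 0 in sl_2.
Therefore dim X = 129 - 3 = 126.

126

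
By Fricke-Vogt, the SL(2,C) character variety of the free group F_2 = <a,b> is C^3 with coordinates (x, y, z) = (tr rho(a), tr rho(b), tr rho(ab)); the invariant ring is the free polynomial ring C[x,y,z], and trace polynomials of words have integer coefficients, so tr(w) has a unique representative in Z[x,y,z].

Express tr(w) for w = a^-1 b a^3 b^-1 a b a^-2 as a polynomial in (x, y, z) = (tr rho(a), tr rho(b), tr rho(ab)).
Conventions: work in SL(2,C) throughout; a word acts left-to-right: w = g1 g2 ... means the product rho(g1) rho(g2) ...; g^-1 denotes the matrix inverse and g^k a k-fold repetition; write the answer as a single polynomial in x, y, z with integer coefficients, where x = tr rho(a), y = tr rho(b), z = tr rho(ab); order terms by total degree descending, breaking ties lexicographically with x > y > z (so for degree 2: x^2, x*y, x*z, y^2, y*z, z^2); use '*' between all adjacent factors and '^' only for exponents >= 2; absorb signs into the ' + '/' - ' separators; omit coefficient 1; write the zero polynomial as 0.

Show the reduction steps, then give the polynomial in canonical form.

x^6*y^2*z - x^7*y - x^5*y^3 - 2*x^5*y*z^2 + x^6*z - 2*x^4*y^2*z + x^4*z^3 + 7*x^5*y + 3*x^3*y^3 + 5*x^3*y*z^2 - 6*x^4*z - 2*x^2*z^3 - 14*x^3*y - 2*x*y^3 - 3*x*y*z^2 + 9*x^2*z + y^2*z + z^3 + 8*x*y - 3*z

trace(b a^2) = trace(a) trace(b a) - trace(b)  (reduce the a square) = x*z - y
trace(a^2 b a) = trace(a) trace(b a^2) - trace(b a)  (reduce the a square) = x^2*z - x*y - z
trace(a^4 b) = trace(a) trace(a^2 b a) - trace(a^2 b)  (reduce the a square) = x^3*z - x^2*y - 2*x*z + y
trace(a^2) = trace(a) trace(a) - trace(1)  (reduce the a square) = x^2 - 2
trace(a^3) = trace(a) trace(a^2) - trace(a)  (reduce the a square) = x^3 - 3*x
trace(a^4) = trace(a) trace(a^3) - trace(a^2)  (reduce the a square) = x^4 - 4*x^2 + 2
trace(a b^2 a^3) = trace(b) trace(a^4 b) - trace(a^4)  (reduce the b square) = x^3*y*z - x^4 - x^2*y^2 - 2*x*y*z + 4*x^2 + y^2 - 2
trace(b a b a) = trace(b a) trace(b a) - trace(1)  (split on b) = z^2 - 2
trace(b a b) = trace(b) trace(a b) - trace(a)  (reduce the b square) = y*z - x
trace(b a b a^2) = trace(a) trace(b a b a) - trace(b a b)  (reduce the a square) = x*z^2 - y*z - x
trace(a^3 b a b) = trace(a) trace(b a b a^2) - trace(b a b a)  (reduce the a square) = x^2*z^2 - x*y*z - x^2 - z^2 + 2
trace(a b^2 a^3 b) = trace(b) trace(a^3 b a b) - trace(a^3 b a)  (reduce the b square) = x^2*y*z^2 - x^3*z - x*y^2*z - y*z^2 + 2*x*z + y
trace(b a^3 b^-1 a b) = trace(a b^2 a^3) trace(b) - trace(a b^2 a^3 b)  (eliminate b^-1) = x^3*y^2*z - x^4*y - x^2*y^3 - x^2*y*z^2 + x^3*z - x*y^2*z + 4*x^2*y + y^3 + y*z^2 - 2*x*z - 3*y
trace(a b a b a^3) = trace(a) trace(b a b a^3) - trace(b a b a^2)  (reduce the a square) = x^3*z^2 - x^2*y*z - x^3 - 2*x*z^2 + y*z + 3*x
trace(b a b a b a) = trace(a b a b) trace(a b) - trace(b a)  (split on a) = z^3 - 3*z
trace(b a b a b) = trace(b) trace(a b a b) - trace(a b a)  (reduce the b square) = y*z^2 - x*z - y
trace(b a b a b a^2) = trace(a) trace(b a b a b a) - trace(b a b a b)  (reduce the a square) = x*z^3 - y*z^2 - 2*x*z + y
trace(a b a b a^3 b) = trace(a) trace(b a b a b a^2) - trace(b a b a b a)  (reduce the a square) = x^2*z^3 - x*y*z^2 - 2*x^2*z - z^3 + x*y + 3*z
trace(b a^3 b^-1 a b a) = trace(a b a b a^3) trace(b) - trace(a b a b a^3 b)  (eliminate b^-1) = x^3*y*z^2 - x^2*y^2*z - x^2*z^3 - x^3*y - x*y*z^2 + 2*x^2*z + y^2*z + z^3 + 2*x*y - 3*z
trace(b a^3 b^-1 a b a^-1) = trace(b a^3 b^-1 a b) trace(a) - trace(b a^3 b^-1 a b a)  (eliminate a^-1) = x^4*y^2*z - x^5*y - x^3*y^3 - 2*x^3*y*z^2 + x^4*z + x^2*z^3 + 5*x^3*y + x*y^3 + 2*x*y*z^2 - 4*x^2*z - y^2*z - z^3 - 5*x*y + 3*z
trace(a^-1 b a^3 b^-1 a b a^-1) = trace(b a^3 b^-1 a b a^-1) trace(a) - trace(b a^3 b^-1 a b)  (eliminate a^-1) = x^5*y^2*z - x^6*y - x^4*y^3 - 2*x^4*y*z^2 + x^5*z - x^3*y^2*z + x^3*z^3 + 6*x^4*y + 2*x^2*y^3 + 3*x^2*y*z^2 - 5*x^3*z - x*z^3 - 9*x^2*y - y^3 - y*z^2 + 5*x*z + 3*y
trace(a^-1 b a^3 b^-1 a b a^-2) = trace(a^-1 b a^3 b^-1 a b a^-1) trace(a) - trace(a^-1 b a^3 b^-1 a b)  (eliminate a^-1) = x^6*y^2*z - x^7*y - x^5*y^3 - 2*x^5*y*z^2 + x^6*z - 2*x^4*y^2*z + x^4*z^3 + 7*x^5*y + 3*x^3*y^3 + 5*x^3*y*z^2 - 6*x^4*z - 2*x^2*z^3 - 14*x^3*y - 2*x*y^3 - 3*x*y*z^2 + 9*x^2*z + y^2*z + z^3 + 8*x*y - 3*z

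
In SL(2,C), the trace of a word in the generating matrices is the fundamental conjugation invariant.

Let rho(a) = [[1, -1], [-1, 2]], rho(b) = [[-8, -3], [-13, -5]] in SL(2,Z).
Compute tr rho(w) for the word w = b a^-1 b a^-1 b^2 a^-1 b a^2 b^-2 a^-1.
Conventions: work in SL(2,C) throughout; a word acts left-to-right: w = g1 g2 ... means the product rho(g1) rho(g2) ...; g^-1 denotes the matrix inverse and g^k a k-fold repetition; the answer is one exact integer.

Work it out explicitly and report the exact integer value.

-2552010573

rho(b) = [[-8, -3], [-13, -5]]
... * rho(a^-1) = [[2, 1], [1, 1]]  ->  [[-19, -11], [-31, -18]]
... * rho(b) = [[-8, -3], [-13, -5]]  ->  [[295, 112], [482, 183]]
... * rho(a^-1) = [[2, 1], [1, 1]]  ->  [[702, 407], [1147, 665]]
... * rho(b) = [[-8, -3], [-13, -5]]  ->  [[-10907, -4141], [-17821, -6766]]
... * rho(b) = [[-8, -3], [-13, -5]]  ->  [[141089, 53426], [230526, 87293]]
... * rho(a^-1) = [[2, 1], [1, 1]]  ->  [[335604, 194515], [548345, 317819]]
... * rho(b) = [[-8, -3], [-13, -5]]  ->  [[-5213527, -1979387], [-8518407, -3234130]]
... * rho(a) = [[1, -1], [-1, 2]]  ->  [[-3234140, 1254753], [-5284277, 2050147]]
... * rho(a) = [[1, -1], [-1, 2]]  ->  [[-4488893, 5743646], [-7334424, 9384571]]
... * rho(b^-1) = [[-5, 3], [13, -8]]  ->  [[97111863, -59415847], [158671543, -97079840]]
... * rho(b^-1) = [[-5, 3], [13, -8]]  ->  [[-1257965326, 766662365], [-2055395635, 1252653349]]
... * rho(a^-1) = [[2, 1], [1, 1]]  ->  [[-1749268287, -491302961], [-2858137921, -802742286]]
tr = -1749268287 + -802742286 = -2552010573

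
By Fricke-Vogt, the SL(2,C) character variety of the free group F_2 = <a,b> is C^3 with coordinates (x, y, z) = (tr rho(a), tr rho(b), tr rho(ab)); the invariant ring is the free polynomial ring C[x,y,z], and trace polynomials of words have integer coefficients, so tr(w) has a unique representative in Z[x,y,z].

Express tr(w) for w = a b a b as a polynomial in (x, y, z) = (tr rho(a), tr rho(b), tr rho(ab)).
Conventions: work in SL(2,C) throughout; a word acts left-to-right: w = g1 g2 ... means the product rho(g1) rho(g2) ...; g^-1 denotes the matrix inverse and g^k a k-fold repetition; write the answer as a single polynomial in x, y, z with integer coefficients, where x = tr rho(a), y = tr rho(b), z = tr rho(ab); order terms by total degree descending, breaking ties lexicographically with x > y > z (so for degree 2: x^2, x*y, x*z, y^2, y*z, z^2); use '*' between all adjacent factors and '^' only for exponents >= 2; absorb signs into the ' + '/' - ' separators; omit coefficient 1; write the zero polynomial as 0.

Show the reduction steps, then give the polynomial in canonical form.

z^2 - 2

trace(a b a b) = trace(a b) trace(a b) - trace(1)   [split at a repeated a] = z^2 - 2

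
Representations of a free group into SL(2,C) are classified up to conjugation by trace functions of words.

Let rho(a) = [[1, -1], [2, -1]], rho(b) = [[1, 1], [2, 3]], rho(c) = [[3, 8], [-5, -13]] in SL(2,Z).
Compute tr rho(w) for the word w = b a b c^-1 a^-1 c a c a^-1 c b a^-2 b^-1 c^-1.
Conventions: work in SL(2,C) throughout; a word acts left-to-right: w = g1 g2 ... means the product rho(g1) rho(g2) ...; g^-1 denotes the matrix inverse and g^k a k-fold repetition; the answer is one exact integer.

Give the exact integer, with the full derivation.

rho(b) = [[1, 1], [2, 3]]
... * rho(a) = [[1, -1], [2, -1]]  ->  [[3, -2], [8, -5]]
... * rho(b) = [[1, 1], [2, 3]]  ->  [[-1, -3], [-2, -7]]
... * rho(c^-1) = [[-13, -8], [5, 3]]  ->  [[-2, -1], [-9, -5]]
... * rho(a^-1) = [[-1, 1], [-2, 1]]  ->  [[4, -3], [19, -14]]
... * rho(c) = [[3, 8], [-5, -13]]  ->  [[27, 71], [127, 334]]
... * rho(a) = [[1, -1], [2, -1]]  ->  [[169, -98], [795, -461]]
... * rho(c) = [[3, 8], [-5, -13]]  ->  [[997, 2626], [4690, 12353]]
... * rho(a^-1) = [[-1, 1], [-2, 1]]  ->  [[-6249, 3623], [-29396, 17043]]
... * rho(c) = [[3, 8], [-5, -13]]  ->  [[-36862, -97091], [-173403, -456727]]
... * rho(b) = [[1, 1], [2, 3]]  ->  [[-231044, -328135], [-1086857, -1543584]]
... * rho(a^-1) = [[-1, 1], [-2, 1]]  ->  [[887314, -559179], [4174025, -2630441]]
... * rho(a^-1) = [[-1, 1], [-2, 1]]  ->  [[231044, 328135], [1086857, 1543584]]
... * rho(b^-1) = [[3, -1], [-2, 1]]  ->  [[36862, 97091], [173403, 456727]]
... * rho(c^-1) = [[-13, -8], [5, 3]]  ->  [[6249, -3623], [29396, -17043]]
tr = 6249 + -17043 = -10794

-10794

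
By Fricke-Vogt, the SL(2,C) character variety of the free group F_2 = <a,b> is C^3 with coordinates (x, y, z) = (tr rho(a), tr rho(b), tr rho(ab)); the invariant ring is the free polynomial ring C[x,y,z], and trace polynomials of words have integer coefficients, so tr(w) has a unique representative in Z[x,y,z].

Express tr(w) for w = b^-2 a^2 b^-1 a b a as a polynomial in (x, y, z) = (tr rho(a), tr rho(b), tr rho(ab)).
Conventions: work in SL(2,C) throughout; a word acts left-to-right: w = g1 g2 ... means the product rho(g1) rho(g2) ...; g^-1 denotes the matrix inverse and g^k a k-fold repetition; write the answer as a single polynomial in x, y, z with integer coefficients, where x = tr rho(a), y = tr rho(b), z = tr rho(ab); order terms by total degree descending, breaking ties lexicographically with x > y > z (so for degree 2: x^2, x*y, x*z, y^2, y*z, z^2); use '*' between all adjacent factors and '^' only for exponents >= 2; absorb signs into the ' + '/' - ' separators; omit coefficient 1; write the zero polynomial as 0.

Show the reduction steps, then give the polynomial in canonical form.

x^3*y^3*z - x^2*y^4 - 2*x^2*y^2*z^2 - x^3*y*z + x*y*z^3 + 3*x^2*y^2 + x^2*z^2 + y^4 + y^2*z^2 - x*y*z - x^2 - 4*y^2 - z^2 + 2

trace(a b a) = trace(a) trace(b a) - trace(b)   [square of a] = x*z - y
trace(a b a^2) = trace(a) trace(a b a) - trace(a b)   [square of a] = x^2*z - x*y - z
apply: trace(a^3 b a) = trace(a) trace(a b a^2) - trace(a b a)   [square of a] = x^3*z - x^2*y - 2*x*z + y
trace(b a b a) = trace(b a) trace(b a) - trace(1)   [split at a repeated b] = z^2 - 2
use: trace(b a b) = trace(b) trace(a b) - trace(a)   [square of b] = y*z - x
use: trace(b a b a^2) = trace(a) trace(b a b a) - trace(b a b)   [square of a] = x*z^2 - y*z - x
trace(a^3 b a b) = trace(a) trace(b a b a^2) - trace(b a b a)   [square of a] = x^2*z^2 - x*y*z - x^2 - z^2 + 2
trace(a b a b^-1 a^2) = trace(a^3 b a) trace(b) - trace(a^3 b a b)   [inverse elimination on b] = x^3*y*z - x^2*y^2 - x^2*z^2 - x*y*z + x^2 + y^2 + z^2 - 2
use: trace(b a b a b a) = trace(b a) trace(b a b a) - trace(b^-1 a^-1)   [split at a repeated b] = z^3 - 3*z
apply: trace(b a b a b) = trace(b) trace(a b a b) - trace(a b a)   [square of b] = y*z^2 - x*z - y
trace(a^2 b a b a b) = trace(a) trace(b a b a b a) - trace(b a b a b)   [square of a] = x*z^3 - y*z^2 - 2*x*z + y
apply: trace(a b a b^-1 a^2 b) = trace(a^2 b a b a) trace(b) - trace(a^2 b a b a b)   [inverse elimination on b] = x^2*y*z^2 - x*y^2*z - x*z^3 - x^2*y + 2*x*z + y
trace(a^2 b^-1 a b a b^-1) = trace(a b a b^-1 a^2) trace(b) - trace(a b a b^-1 a^2 b)   [inverse elimination on b] = x^3*y^2*z - x^2*y^3 - 2*x^2*y*z^2 + x*z^3 + 2*x^2*y + y^3 + y*z^2 - 2*x*z - 3*y
trace(a^2 b^-1 a b a) = trace(a b a^3) trace(b) - trace(a b a^3 b)   [inverse elimination on b] = x^3*y*z - x^2*y^2 - x^2*z^2 - x*y*z + x^2 + y^2 + z^2 - 2
trace(b^-2 a^2 b^-1 a b a) = trace(a^2 b^-1 a b a b^-1) trace(b) - trace(a^2 b^-1 a b a)   [inverse elimination on b] = x^3*y^3*z - x^2*y^4 - 2*x^2*y^2*z^2 - x^3*y*z + x*y*z^3 + 3*x^2*y^2 + x^2*z^2 + y^4 + y^2*z^2 - x*y*z - x^2 - 4*y^2 - z^2 + 2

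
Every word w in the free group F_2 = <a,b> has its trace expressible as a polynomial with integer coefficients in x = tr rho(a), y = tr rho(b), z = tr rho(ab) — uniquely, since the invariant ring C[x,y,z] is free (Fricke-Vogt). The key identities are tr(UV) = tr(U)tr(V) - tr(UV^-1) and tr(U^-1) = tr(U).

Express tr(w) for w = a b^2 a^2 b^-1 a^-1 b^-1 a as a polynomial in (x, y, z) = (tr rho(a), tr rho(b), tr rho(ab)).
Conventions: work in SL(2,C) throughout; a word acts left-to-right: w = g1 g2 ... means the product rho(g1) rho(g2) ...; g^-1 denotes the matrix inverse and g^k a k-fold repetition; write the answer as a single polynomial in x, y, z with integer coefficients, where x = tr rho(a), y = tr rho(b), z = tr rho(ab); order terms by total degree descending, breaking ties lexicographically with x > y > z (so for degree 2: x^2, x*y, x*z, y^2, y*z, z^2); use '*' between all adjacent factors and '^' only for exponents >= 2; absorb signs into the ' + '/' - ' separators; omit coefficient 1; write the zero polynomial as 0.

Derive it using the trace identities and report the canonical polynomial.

apply: trace(b^2 a) = trace(b)*trace(a b) - trace(a)  (reduce the b square) = y*z - x
use: trace(b^2) = trace(b)*trace(b) - trace(1)  (reduce the b square) = y^2 - 2
use: trace(a b^2 a) = trace(a)*trace(b^2 a) - trace(b^2)  (reduce the a square) = x*y*z - x^2 - y^2 + 2
apply: trace(a^2 b^2 a) = trace(a)*trace(a b^2 a) - trace(a b^2)  (reduce the a square) = x^2*y*z - x^3 - x*y^2 - y*z + 3*x
trace(a^2 b^2 a^2) = trace(a)*trace(a^2 b^2 a) - trace(a^2 b^2)  (reduce the a square) = x^3*y*z - x^4 - x^2*y^2 - 2*x*y*z + 4*x^2 + y^2 - 2
apply: trace(b a b a) = trace(a b)*trace(a b) - trace(1)  (split on a) = z^2 - 2
use: trace(a b a^2 b) = trace(a)*trace(b a b a) - trace(b a b)  (reduce the a square) = x*z^2 - y*z - x
trace(b a^2) = trace(a)*trace(b a) - trace(b)  (reduce the a square) = x*z - y
trace(a b a^2) = trace(a)*trace(b a^2) - trace(b a)  (reduce the a square) = x^2*z - x*y - z
use: trace(b a^2 b^2 a) = trace(b)*trace(a b a^2 b) - trace(a b a^2)  (reduce the b square) = x*y*z^2 - x^2*z - y^2*z + z
use: trace(b a^2 b^2) = trace(b)*trace(a^2 b^2) - trace(a^2 b)  (reduce the b square) = x*y^2*z - x^2*y - y^3 - x*z + 3*y
trace(a^2 b^2 a^2 b) = trace(a)*trace(b a^2 b^2 a) - trace(b a^2 b^2)  (reduce the a square) = x^2*y*z^2 - x^3*z - 2*x*y^2*z + x^2*y + y^3 + 2*x*z - 3*y
use: trace(a^2 b^2 a^2 b^-1) = trace(a^2 b^2 a^2)*trace(b) - trace(a^2 b^2 a^2 b)  (eliminate b^-1) = x^3*y^2*z - x^4*y - x^2*y^3 - x^2*y*z^2 + x^3*z + 3*x^2*y - 2*x*z + y
apply: trace(b^-1 a^2 b^2 a^2 b^-1) = trace(a^2 b^2 a^2 b^-1)*trace(b) - trace(a^2 b^2 a^2)  (eliminate b^-1) = x^3*y^3*z - x^4*y^2 - x^2*y^4 - x^2*y^2*z^2 + x^4 + 4*x^2*y^2 - 4*x^2 + 2
use: trace(a^2 b a^2) = trace(a)*trace(a b a^2) - trace(a b a)  (reduce the a square) = x^3*z - x^2*y - 2*x*z + y
trace(a^5 b) = trace(a)*trace(a^2 b a^2) - trace(a^2 b a)  (reduce the a square) = x^4*z - x^3*y - 3*x^2*z + 2*x*y + z
use: trace(a^2) = trace(a)*trace(a) - trace(1)  (reduce the a square) = x^2 - 2
apply: trace(a^3) = trace(a)*trace(a^2) - trace(a)  (reduce the a square) = x^3 - 3*x
apply: trace(a^4) = trace(a)*trace(a^3) - trace(a^2)  (reduce the a square) = x^4 - 4*x^2 + 2
use: trace(a^5) = trace(a)*trace(a^4) - trace(a^3)  (reduce the a square) = x^5 - 5*x^3 + 5*x
apply: trace(a^2 b^2 a^3) = trace(b)*trace(a^5 b) - trace(a^5)  (reduce the b square) = x^4*y*z - x^5 - x^3*y^2 - 3*x^2*y*z + 5*x^3 + 2*x*y^2 + y*z - 5*x
trace(a^2 b^2 a^3 b) = trace(a)*trace(b a^2 b^2 a^2) - trace(b a^2 b^2 a)  (reduce the a square) = x^3*y*z^2 - x^4*z - 2*x^2*y^2*z + x^3*y + x*y^3 - x*y*z^2 + 3*x^2*z + y^2*z - 3*x*y - z
apply: trace(a b^-1 a^2 b^2 a^2) = trace(a^2 b^2 a^3)*trace(b) - trace(a^2 b^2 a^3 b)  (eliminate b^-1) = x^4*y^2*z - x^5*y - x^3*y^3 - x^3*y*z^2 + x^4*z - x^2*y^2*z + 4*x^3*y + x*y^3 + x*y*z^2 - 3*x^2*z - 2*x*y + z
trace(b^2 a^2 b a) = trace(b)*trace(a^2 b a b) - trace(a^2 b a)  (reduce the b square) = x*y*z^2 - x^2*z - y^2*z + z
trace(a^2 b^2 a^2 b a) = trace(a)*trace(b^2 a^2 b a^2) - trace(b^2 a^2 b a)  (reduce the a square) = x^3*y*z^2 - x^4*z - 2*x^2*y^2*z + x^3*y + x*y^3 - x*y*z^2 + 3*x^2*z + y^2*z - 3*x*y - z
apply: trace(b a b a b a) = trace(a b)*trace(a b a b) - trace(a^-1 b^-1)  (split on a) = z^3 - 3*z
apply: trace(b a b a b) = trace(b)*trace(a b a b) - trace(a b a)  (reduce the b square) = y*z^2 - x*z - y
use: trace(a b a b a^2 b) = trace(a)*trace(b a b a b a) - trace(b a b a b)  (reduce the a square) = x*z^3 - y*z^2 - 2*x*z + y
apply: trace(a b a b a^2) = trace(a)*trace(b a b a^2) - trace(b a b a)  (reduce the a square) = x^2*z^2 - x*y*z - x^2 - z^2 + 2
apply: trace(b a b a^2 b^2 a) = trace(b)*trace(a b a b a^2 b) - trace(a b a b a^2)  (reduce the b square) = x*y*z^3 - x^2*z^2 - y^2*z^2 - x*y*z + x^2 + y^2 + z^2 - 2
use: trace(b a b a^2 b^2) = trace(b)*trace(b a b a^2 b) - trace(b a b a^2)  (reduce the b square) = x*y^2*z^2 - x^2*y*z - y^3*z - x*z^2 + 2*y*z + x
use: trace(a^2 b^2 a^2 b a b) = trace(a)*trace(b a b a^2 b^2 a) - trace(b a b a^2 b^2)  (reduce the a square) = x^2*y*z^3 - x^3*z^2 - 2*x*y^2*z^2 + y^3*z + x^3 + x*y^2 + 2*x*z^2 - 2*y*z - 3*x
trace(a b^-1 a^2 b^2 a^2 b) = trace(a^2 b^2 a^2 b a)*trace(b) - trace(a^2 b^2 a^2 b a b)  (eliminate b^-1) = x^3*y^2*z^2 - x^4*y*z - 2*x^2*y^3*z - x^2*y*z^3 + x^3*y^2 + x^3*z^2 + x*y^4 + x*y^2*z^2 + 3*x^2*y*z - x^3 - 4*x*y^2 - 2*x*z^2 + y*z + 3*x
apply: trace(b^-1 a^2 b^2 a^2 b^-1 a) = trace(a b^-1 a^2 b^2 a^2)*trace(b) - trace(a b^-1 a^2 b^2 a^2 b)  (eliminate b^-1) = x^4*y^3*z - x^5*y^2 - x^3*y^4 - 2*x^3*y^2*z^2 + 2*x^4*y*z + x^2*y^3*z + x^2*y*z^3 + 3*x^3*y^2 - x^3*z^2 - 6*x^2*y*z + x^3 + 2*x*y^2 + 2*x*z^2 - 3*x
trace(a b^2 a^2 b^-1 a^-1 b^-1 a) = trace(b^-1 a^2 b^2 a^2 b^-1)*trace(a) - trace(b^-1 a^2 b^2 a^2 b^-1 a)  (eliminate a^-1) = x^3*y^2*z^2 - 2*x^4*y*z - x^2*y^3*z - x^2*y*z^3 + x^5 + x^3*y^2 + x^3*z^2 + 6*x^2*y*z - 5*x^3 - 2*x*y^2 - 2*x*z^2 + 5*x

x^3*y^2*z^2 - 2*x^4*y*z - x^2*y^3*z - x^2*y*z^3 + x^5 + x^3*y^2 + x^3*z^2 + 6*x^2*y*z - 5*x^3 - 2*x*y^2 - 2*x*z^2 + 5*x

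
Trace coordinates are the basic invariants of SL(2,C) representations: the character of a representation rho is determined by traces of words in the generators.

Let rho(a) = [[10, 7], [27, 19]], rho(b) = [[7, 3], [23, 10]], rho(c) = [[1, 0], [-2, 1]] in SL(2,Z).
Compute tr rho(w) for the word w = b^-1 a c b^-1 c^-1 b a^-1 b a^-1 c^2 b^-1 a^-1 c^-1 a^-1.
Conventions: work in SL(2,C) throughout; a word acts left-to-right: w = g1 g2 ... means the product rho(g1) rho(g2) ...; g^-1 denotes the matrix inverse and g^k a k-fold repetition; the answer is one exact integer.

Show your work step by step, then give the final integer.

-2407594339

rho(b^-1) = [[10, -3], [-23, 7]]
... * rho(a) = [[10, 7], [27, 19]]  ->  [[19, 13], [-41, -28]]
... * rho(c) = [[1, 0], [-2, 1]]  ->  [[-7, 13], [15, -28]]
... * rho(b^-1) = [[10, -3], [-23, 7]]  ->  [[-369, 112], [794, -241]]
... * rho(c^-1) = [[1, 0], [2, 1]]  ->  [[-145, 112], [312, -241]]
... * rho(b) = [[7, 3], [23, 10]]  ->  [[1561, 685], [-3359, -1474]]
... * rho(a^-1) = [[19, -7], [-27, 10]]  ->  [[11164, -4077], [-24023, 8773]]
... * rho(b) = [[7, 3], [23, 10]]  ->  [[-15623, -7278], [33618, 15661]]
... * rho(a^-1) = [[19, -7], [-27, 10]]  ->  [[-100331, 36581], [215895, -78716]]
... * rho(c) = [[1, 0], [-2, 1]]  ->  [[-173493, 36581], [373327, -78716]]
... * rho(c) = [[1, 0], [-2, 1]]  ->  [[-246655, 36581], [530759, -78716]]
... * rho(b^-1) = [[10, -3], [-23, 7]]  ->  [[-3307913, 996032], [7118058, -2143289]]
... * rho(a^-1) = [[19, -7], [-27, 10]]  ->  [[-89743211, 33115711], [193111905, -71259296]]
... * rho(c^-1) = [[1, 0], [2, 1]]  ->  [[-23511789, 33115711], [50593313, -71259296]]
... * rho(a^-1) = [[19, -7], [-27, 10]]  ->  [[-1340848188, 495739633], [2885273939, -1066746151]]
tr = -1340848188 + -1066746151 = -2407594339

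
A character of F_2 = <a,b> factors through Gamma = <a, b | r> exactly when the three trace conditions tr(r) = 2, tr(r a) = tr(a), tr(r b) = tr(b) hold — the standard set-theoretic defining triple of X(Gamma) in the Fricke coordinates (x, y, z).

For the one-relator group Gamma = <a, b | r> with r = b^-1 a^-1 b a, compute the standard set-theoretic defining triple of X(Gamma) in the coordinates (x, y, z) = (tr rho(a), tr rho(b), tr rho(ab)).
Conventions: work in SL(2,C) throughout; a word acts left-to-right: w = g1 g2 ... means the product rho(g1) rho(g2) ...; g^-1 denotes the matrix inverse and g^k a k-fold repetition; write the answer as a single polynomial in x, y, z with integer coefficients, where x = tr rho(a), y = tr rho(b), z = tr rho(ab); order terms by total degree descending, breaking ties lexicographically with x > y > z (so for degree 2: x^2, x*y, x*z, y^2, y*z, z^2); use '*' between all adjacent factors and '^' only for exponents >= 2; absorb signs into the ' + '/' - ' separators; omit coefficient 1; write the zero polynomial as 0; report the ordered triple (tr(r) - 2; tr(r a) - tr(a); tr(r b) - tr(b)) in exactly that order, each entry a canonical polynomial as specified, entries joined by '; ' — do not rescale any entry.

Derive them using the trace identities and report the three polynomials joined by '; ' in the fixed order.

-x*y*z + x^2 + y^2 + z^2 - 4; -x^2*y*z + x^3 + x*y^2 + x*z^2 - 4*x; 0

apply: trace(b a b) = trace(b) * trace(a b) - trace(a) = y*z - x
trace(b a b a) = trace(b a) * trace(b a) - trace(1)   [split at repeated b] = z^2 - 2
trace(a^-1 b a b) = trace(b a b) * trace(a) - trace(b a b a) = x*y*z - x^2 - z^2 + 2
use: trace(b^-1 a^-1 b a) = trace(a^-1 b a) * trace(b) - trace(a^-1 b a b) = -x*y*z + x^2 + y^2 + z^2 - 2
trace(a^2) = trace(a) * trace(a) - trace(1)   [square of a] = x^2 - 2
trace(a b a) = trace(a) * trace(b a) - trace(b)   [square of a] = x*z - y
trace(a b a^2) = trace(a) * trace(a b a) - trace(a b)   [square of a] = x^2*z - x*y - z
use: trace(a b a^2 b) = trace(a) * trace(b a b a) - trace(b a b)   [square of a] = x*z^2 - y*z - x
trace(b a^2 b^-1 a) = trace(a b a^2) * trace(b) - trace(a b a^2 b)   [inverse elimination on b] = x^2*y*z - x*y^2 - x*z^2 + x
trace(b^-1 a^-1 b a^2) = trace(b a^2 b^-1) * trace(a) - trace(b a^2 b^-1 a)   [inverse elimination on a] = -x^2*y*z + x^3 + x*y^2 + x*z^2 - 3*x
assemble the triple (trace(r) - 2; trace(r a) - x; trace(r b) - y)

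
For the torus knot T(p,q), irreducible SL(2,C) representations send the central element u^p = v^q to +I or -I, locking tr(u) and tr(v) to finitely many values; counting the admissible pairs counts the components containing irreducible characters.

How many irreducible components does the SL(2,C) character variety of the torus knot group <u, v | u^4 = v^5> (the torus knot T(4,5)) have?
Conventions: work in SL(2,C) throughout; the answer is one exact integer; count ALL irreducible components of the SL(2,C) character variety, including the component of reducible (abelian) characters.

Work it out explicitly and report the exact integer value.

7

For T(4,5): irreducibility forces the central element u^4 = v^5 to one of +I, -I.
On an irreducible component, tr(u) is locked at 2*cos(pi*alpha/4) for some alpha in 1..3, and tr(v) at 2*cos(pi*beta/5) for some beta in 1..4.
Consistency of u^4 = (-1)^alpha I with v^5 = (-1)^beta I forces alpha = beta (mod 2).
Enumerate parity-matched pairs: 2*2 odd-odd plus 1*2 even-even gives 6.
Total: 6 irreducible-character components + 1 reducible (abelian) component = 7.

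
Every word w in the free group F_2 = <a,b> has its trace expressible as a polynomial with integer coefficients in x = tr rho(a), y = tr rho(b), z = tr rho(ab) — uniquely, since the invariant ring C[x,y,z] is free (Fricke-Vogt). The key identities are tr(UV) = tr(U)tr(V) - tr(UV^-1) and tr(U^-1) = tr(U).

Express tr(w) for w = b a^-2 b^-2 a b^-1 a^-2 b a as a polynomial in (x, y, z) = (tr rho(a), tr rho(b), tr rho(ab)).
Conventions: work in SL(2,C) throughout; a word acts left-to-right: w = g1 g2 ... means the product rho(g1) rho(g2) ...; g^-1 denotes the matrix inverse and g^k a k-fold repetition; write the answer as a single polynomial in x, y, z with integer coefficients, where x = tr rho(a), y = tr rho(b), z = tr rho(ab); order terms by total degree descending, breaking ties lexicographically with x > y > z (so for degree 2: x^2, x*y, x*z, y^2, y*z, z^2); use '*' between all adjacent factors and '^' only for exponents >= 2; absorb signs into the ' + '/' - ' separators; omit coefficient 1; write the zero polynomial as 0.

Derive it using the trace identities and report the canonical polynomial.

x^4*y^3*z^2 - 2*x^5*y^2*z - x^3*y^4*z - 2*x^3*y^2*z^3 + x^6*y + x^4*y^3 + 2*x^4*y*z^2 + x^2*y^3*z^2 + x^2*y*z^4 + 6*x^3*y^2*z - 6*x^4*y - 2*x^2*y^3 - 7*x^2*y*z^2 + x^3*z + x*y^2*z + x*z^3 + 8*x^2*y - 3*x*z - y

use: tr(a b^2) = tr(b) * tr(a b) - tr(a)  (reduce the b square) = y*z - x
tr(b a b^2) = tr(b) * tr(a b^2) - tr(a b)  (reduce the b square) = y^2*z - x*y - z
use: tr(a b a b) = tr(b a) * tr(b a) - tr(1)  (split on b) = z^2 - 2
use: tr(a b a) = tr(a) * tr(b a) - tr(b)  (reduce the a square) = x*z - y
use: tr(a b^2 a b) = tr(b) * tr(a b a b) - tr(a b a)  (reduce the b square) = y*z^2 - x*z - y
apply: tr(a^2) = tr(a) * tr(a) - tr(1)  (reduce the a square) = x^2 - 2
use: tr(a b^2 a) = tr(b) * tr(a^2 b) - tr(a^2)  (reduce the b square) = x*y*z - x^2 - y^2 + 2
tr(b a b^2 a b) = tr(b) * tr(a b^2 a b) - tr(a b^2 a)  (reduce the b square) = y^2*z^2 - 2*x*y*z + x^2 - 2
apply: tr(a b a b a b) = tr(a b) * tr(a b a b) - tr(a^-1 b^-1)  (split on a) = z^3 - 3*z
tr(a b a b a) = tr(a) * tr(b a b a) - tr(b a b)  (reduce the a square) = x*z^2 - y*z - x
use: tr(b a b^2 a b a) = tr(b) * tr(a b a b a b) - tr(a b a b a)  (reduce the b square) = y*z^3 - x*z^2 - 2*y*z + x
tr(a^-1 b a b^2 a b) = tr(b a b^2 a b) * tr(a) - tr(b a b^2 a b a)  (eliminate a^-1) = x*y^2*z^2 - 2*x^2*y*z - y*z^3 + x^3 + x*z^2 + 2*y*z - 3*x
use: tr(b a b^-1 a^-1 b a b) = tr(a^-1 b a b^2 a) * tr(b) - tr(a^-1 b a b^2 a b)  (eliminate b^-1) = -x*y^2*z^2 + 2*x^2*y*z + y^3*z + y*z^3 - x^3 - x*y^2 - x*z^2 - 3*y*z + 3*x
use: tr(a b a b a b a) = tr(a) * tr(b a b a b a) - tr(b a b a b)  (reduce the a square) = x*z^3 - y*z^2 - 2*x*z + y
tr(a b a b a b a b) = tr(a b a b a b) * tr(a b) - tr(b a b a)  (split on a) = z^4 - 4*z^2 + 2
apply: tr(b a b a b a b^-1 a) = tr(a b a b a b a) * tr(b) - tr(a b a b a b a b)  (eliminate b^-1) = x*y*z^3 - y^2*z^2 - z^4 - 2*x*y*z + y^2 + 4*z^2 - 2
tr(b a b^-1 a^-1 b a b a) = tr(b a b a b a b^-1) * tr(a) - tr(b a b a b a b^-1 a)  (eliminate a^-1) = -x*y*z^3 + x^2*z^2 + y^2*z^2 + z^4 + x*y*z - x^2 - y^2 - 4*z^2 + 2
tr(a b^-1 a^-1 b a b a^-1 b) = tr(b a b^-1 a^-1 b a b) * tr(a) - tr(b a b^-1 a^-1 b a b a)  (eliminate a^-1) = -x^2*y^2*z^2 + 2*x^3*y*z + x*y^3*z + 2*x*y*z^3 - x^4 - x^2*y^2 - 2*x^2*z^2 - y^2*z^2 - z^4 - 4*x*y*z + 4*x^2 + y^2 + 4*z^2 - 2
tr(a b^-1 a^-1 b a b a^-1 b^-1) = tr(a b^-1 a^-1 b a b a^-1) * tr(b) - tr(a b^-1 a^-1 b a b a^-1 b)  (eliminate b^-1) = x^2*y^2*z^2 - 2*x^3*y*z - x*y^3*z - 2*x*y*z^3 + x^4 + x^2*y^2 + 2*x^2*z^2 + y^2*z^2 + z^4 + 4*x*y*z - 4*x^2 - 4*z^2 + 2
tr(b^-2 a b^-1 a^-1 b a b a^-1) = tr(a b^-1 a^-1 b a b a^-1 b^-1) * tr(b) - tr(a b^-1 a^-1 b a b a^-1)  (eliminate b^-1) = x^2*y^3*z^2 - 2*x^3*y^2*z - x*y^4*z - 2*x*y^2*z^3 + x^4*y + x^2*y^3 + 2*x^2*y*z^2 + y^3*z^2 + y*z^4 + 4*x*y^2*z - 4*x^2*y - 4*y*z^2 + y
tr(a^-1 b a^2 b) = tr(b a^2 b) * tr(a) - tr(b a^2 b a)  (eliminate a^-1) = x^2*y*z - x^3 - x*y^2 - x*z^2 + y*z + 3*x
tr(a b^-1 a^-1 b a) = tr(a^-1 b a^2) * tr(b) - tr(a^-1 b a^2 b)  (eliminate b^-1) = -x^2*y*z + x^3 + x*y^2 + x*z^2 - 3*x
use: tr(a^-1 b a b a b) = tr(b a b a b) * tr(a) - tr(b a b a b a)  (eliminate a^-1) = x*y*z^2 - x^2*z - z^3 - x*y + 3*z
tr(a b^-1 a^-1 b a b) = tr(a^-1 b a b a) * tr(b) - tr(a^-1 b a b a b)  (eliminate b^-1) = -x*y*z^2 + x^2*z + y^2*z + z^3 - 3*z
tr(b^-1 a b^-1 a^-1 b a) = tr(a b^-1 a^-1 b a) * tr(b) - tr(a b^-1 a^-1 b a b)  (eliminate b^-1) = -x^2*y^2*z + x^3*y + x*y^3 + 2*x*y*z^2 - x^2*z - y^2*z - z^3 - 3*x*y + 3*z
tr(b a b a^-2 b^-2 a b^-1 a^-1) = tr(b^-2 a b^-1 a^-1 b a b a^-1) * tr(a) - tr(b^-2 a b^-1 a^-1 b a b)  (eliminate a^-1) = x^3*y^3*z^2 - 2*x^4*y^2*z - x^2*y^4*z - 2*x^2*y^2*z^3 + x^5*y + x^3*y^3 + 2*x^3*y*z^2 + x*y^3*z^2 + x*y*z^4 + 5*x^2*y^2*z - 5*x^3*y - x*y^3 - 6*x*y*z^2 + x^2*z + y^2*z + z^3 + 4*x*y - 3*z
use: tr(a^-1 b^-1 a^2 b) = tr(a^2 b a^-1) * tr(b) - tr(a^2 b a^-1 b)  (eliminate b^-1) = -x^2*y*z + x^3 + x*y^2 + x*z^2 - 3*x
use: tr(a^2 b a^-2 b^-1) = tr(a^-1 b^-1 a^2 b) * tr(a) - tr(a^-1 b^-1 a^2 b a)  (eliminate a^-1) = -x^3*y*z + x^4 + x^2*y^2 + x^2*z^2 - 4*x^2 + 2
use: tr(a b a^-2 b^-2 a) = tr(a^2 b a^-2 b^-1) * tr(b) - tr(a^2 b a^-2)  (eliminate b^-1) = -x^3*y^2*z + x^4*y + x^2*y^3 + x^2*y*z^2 - 4*x^2*y + y
use: tr(b a^-2 b^-2 a b^-1 a^-2 b a) = tr(b a b a^-2 b^-2 a b^-1 a^-1) * tr(a) - tr(b a b a^-2 b^-2 a b^-1)  (eliminate a^-1) = x^4*y^3*z^2 - 2*x^5*y^2*z - x^3*y^4*z - 2*x^3*y^2*z^3 + x^6*y + x^4*y^3 + 2*x^4*y*z^2 + x^2*y^3*z^2 + x^2*y*z^4 + 6*x^3*y^2*z - 6*x^4*y - 2*x^2*y^3 - 7*x^2*y*z^2 + x^3*z + x*y^2*z + x*z^3 + 8*x^2*y - 3*x*z - y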